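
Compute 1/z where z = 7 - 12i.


|z|^2 = 49+144 = 193
1/z = (7 + 12i)/193

1/z = 0.0363 + 0.0622i


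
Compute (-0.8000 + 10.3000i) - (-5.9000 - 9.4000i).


Real: -0.8 + 5.9 = 5.1
Imag: 10.3 + 9.4 = 19.7

5.1000 + 19.7000i


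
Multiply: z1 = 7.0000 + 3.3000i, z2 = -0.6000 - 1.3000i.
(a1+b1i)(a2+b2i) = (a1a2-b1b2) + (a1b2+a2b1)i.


Real = 7*(-0.6) - 3.3*(-1.3) = -4.2 - (-4.29) = 0.09
Imag = 7*(-1.3) - (0.6)*3.3 = -9.1 - (1.98) = -11.08

0.0900 - 11.0800i


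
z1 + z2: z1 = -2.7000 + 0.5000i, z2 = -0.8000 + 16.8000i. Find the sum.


Real: -2.7 - 0.8 = -3.5
Imag: 0.5 + 16.8 = 17.3

-3.5000 + 17.3000i


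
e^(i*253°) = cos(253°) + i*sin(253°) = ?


cos(253°) = -0.2924
sin(253°) = -0.9563

e^(i*253°) = -0.2924 - 0.9563i


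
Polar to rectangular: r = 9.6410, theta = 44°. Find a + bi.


a = 9.6410*cos(44°) = 9.6410*0.71934 = 6.9352
b = 9.6410*sin(44°) = 9.6410*0.69466 = 6.6972

6.9352 + 6.6972i


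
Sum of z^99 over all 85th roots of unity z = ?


The roots are w_k = w^k with w = e^(2*pi*i/85), and (w^k)^99 = (w^99)^k.
So S = 1 + u + u^2 + ... + u^(84) with u = w^99.
99 = 1*85 + 14, so 99 is not a multiple of 85: u = (w^85)^1 * w^14 = w^14 ≠ 1 (w is a primitive 85th root), while u^85 = (w^85)^99 = 1.
Geometric series: S = (1 - u^85)/(1 - u) = (1 - 1)/(1 - u) = 0

S = 0


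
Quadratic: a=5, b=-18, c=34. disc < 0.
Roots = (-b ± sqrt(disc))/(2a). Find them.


disc = (-18)^2 - 4*5*34 = 324 - 680 = -356
sqrt(|disc|) = sqrt(356) = 18.8680
Real part = 18/(2*5) = 1.8000
Imag part = 18.8680/(2*5) = 1.8868

1.8000 ± 1.8868i


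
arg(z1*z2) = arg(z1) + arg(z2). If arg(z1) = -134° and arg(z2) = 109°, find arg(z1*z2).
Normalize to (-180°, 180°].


arg(z1*z2) = -134° + 109° = -25°
Normalized to (-180°, 180°]: -25°

-25°


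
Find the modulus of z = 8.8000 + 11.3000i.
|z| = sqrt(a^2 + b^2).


|z| = sqrt(8.8^2 + 11.3^2) = sqrt(77.44 + 127.69) = sqrt(205.13) = 14.3224

|z| = 14.3224


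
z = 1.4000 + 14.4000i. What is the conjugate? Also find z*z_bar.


z_bar = 1.4000 - 14.4000i
z*z_bar = 1.4^2 + 14.4^2 = 1.96 + 207.36 = 209.32

z_bar = 1.4000 - 14.4000i, z*z_bar = 209.32


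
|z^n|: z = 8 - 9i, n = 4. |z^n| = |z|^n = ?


|z| = sqrt(64+81) = sqrt(145) = 12.0416
|z^4| = |z|^4 = (sqrt(145))^4 = 145^2 = 21025

|z^4| = 21025


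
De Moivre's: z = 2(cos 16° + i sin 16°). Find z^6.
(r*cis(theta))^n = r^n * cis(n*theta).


r^6 = 2^6 = 64
n*theta = 6*16° = 96° = 96° (mod 360)
a = 64*cos(96°) = -6.6898
b = 64*sin(96°) = 63.6494

64 cis(96°) = -6.6898 + 63.6494i


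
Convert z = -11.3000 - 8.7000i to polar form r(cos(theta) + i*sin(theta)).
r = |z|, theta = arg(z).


r = sqrt(127.69+75.69) = sqrt(203.38) = 14.2611
theta = atan2(-8.7, -11.3) = -142.4069 degrees

r = 14.2611, theta = -142.4069 degrees


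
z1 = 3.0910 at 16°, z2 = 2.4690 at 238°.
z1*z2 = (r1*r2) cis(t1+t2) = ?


r = 3.0910 * 2.4690 = 7.6317
theta = 16° + 238° = 254° = 254° (mod 360)

7.6317 cis(254°)


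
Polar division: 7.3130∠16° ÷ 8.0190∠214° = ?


r = 7.3130 / 8.0190 = 0.9120
theta = 16° - 214° = -198° = 162° (mod 360)

0.9120 cis(162°)


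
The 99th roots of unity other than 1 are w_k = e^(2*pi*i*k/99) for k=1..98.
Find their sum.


With w = e^(2*pi*i/99), all 99 of the 99th roots of unity w^0 = 1, w, ..., w^(98) sum to 0: 1 + w + ... + w^(98) = (1 - w^99)/(1 - w) = 0 since w^99 = 1, w ≠ 1.
Removing the root 1: w + w^2 + ... + w^(98) = 0 - 1 = -1

Sum = -1


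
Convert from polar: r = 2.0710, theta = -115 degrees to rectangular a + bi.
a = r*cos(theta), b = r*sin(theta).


a = 2.0710*cos(-115°) = 2.0710*(-0.4226) = -0.8752
b = 2.0710*sin(-115°) = 2.0710*(-0.90631) = -1.8770

-0.8752 - 1.8770i


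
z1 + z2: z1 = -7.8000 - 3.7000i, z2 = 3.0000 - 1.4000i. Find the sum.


Real: -7.8 + 3 = -4.8
Imag: -3.7 - 1.4 = -5.1

-4.8000 - 5.1000i


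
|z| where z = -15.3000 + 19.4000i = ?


|z| = sqrt((-15.3)^2 + 19.4^2) = sqrt(234.09 + 376.36) = sqrt(610.45) = 24.7073

|z| = 24.7073


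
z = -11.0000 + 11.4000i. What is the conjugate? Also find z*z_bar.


z_bar = -11.0000 - 11.4000i
z*z_bar = (-11)^2 + 11.4^2 = 121 + 129.96 = 250.96

z_bar = -11.0000 - 11.4000i, z*z_bar = 250.96


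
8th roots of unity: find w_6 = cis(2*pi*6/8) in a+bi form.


Angle = 360*6/8 = 270°
a = cos(270°) = 0
b = sin(270°) = -1.0000

0 - 1.0000i


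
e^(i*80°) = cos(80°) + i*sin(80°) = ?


cos(80°) = 0.1736
sin(80°) = 0.9848

e^(i*80°) = 0.1736 + 0.9848i


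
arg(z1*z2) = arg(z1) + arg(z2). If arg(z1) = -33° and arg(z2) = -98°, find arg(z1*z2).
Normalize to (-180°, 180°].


arg(z1*z2) = -33° - 98° = -131°
Normalized to (-180°, 180°]: -131°

-131°


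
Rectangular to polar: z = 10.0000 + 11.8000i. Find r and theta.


r = sqrt(100+139.24) = sqrt(239.24) = 15.4674
theta = atan2(11.8, 10) = 49.7201 degrees

r = 15.4674, theta = 49.7201 degrees


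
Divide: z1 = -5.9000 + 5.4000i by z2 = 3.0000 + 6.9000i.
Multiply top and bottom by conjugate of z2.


Conjugate of z2 = 3.0000 - 6.9000i
Numerator: (-5.9000 + 5.4000i)(3.0000 - 6.9000i) = 19.5600 + 56.9100i
Denominator: 3^2 + 6.9^2 = 56.61
Result = (19.5600 + 56.9100i)/56.61

0.3455 + 1.0053i


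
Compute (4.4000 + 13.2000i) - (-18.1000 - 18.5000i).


Real: 4.4 + 18.1 = 22.5
Imag: 13.2 + 18.5 = 31.7

22.5000 + 31.7000i


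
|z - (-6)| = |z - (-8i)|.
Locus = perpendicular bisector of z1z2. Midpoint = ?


Equal distances means the locus is the perpendicular bisector of z1 and z2.
Midpoint = ((-6+0)/2, (0+(-8))/2) = (-3.0000, -4.0000)

Perpendicular bisector through (-3.0000, -4.0000)


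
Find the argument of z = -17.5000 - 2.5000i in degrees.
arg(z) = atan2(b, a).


Re = -17.5, Im = -2.5
arg = atan2(-2.5, -17.5) = -171.8699 degrees

arg(z) = -171.8699 degrees


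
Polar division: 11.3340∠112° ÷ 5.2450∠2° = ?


r = 11.3340 / 5.2450 = 2.1609
theta = 112° - 2° = 110° = 110° (mod 360)

2.1609 cis(110°)


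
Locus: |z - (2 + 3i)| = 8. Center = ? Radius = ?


|z - z0| = r is a circle with center z0 and radius r.
Center = (2, 3), radius = 8

Circle with center (2, 3) and radius 8


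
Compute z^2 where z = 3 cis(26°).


r^2 = 3^2 = 9
n*theta = 2*26° = 52° = 52° (mod 360)
a = 9*cos(52°) = 5.5410
b = 9*sin(52°) = 7.0921

9 cis(52°) = 5.5410 + 7.0921i


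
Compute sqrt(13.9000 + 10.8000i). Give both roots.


|z| = sqrt(193.21+116.64) = 17.6026
sqrt((|z|+a)/2) = sqrt((17.6026+13.9)/2) = sqrt(15.7513) = 3.9688
sqrt((|z|-a)/2) = sqrt((17.6026-13.9)/2) = sqrt(1.8513) = 1.3606

±(3.9688 + 1.3606i) i.e. 3.9688 + 1.3606i and -3.9688 - 1.3606i


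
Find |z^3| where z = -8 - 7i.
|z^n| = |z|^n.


|z| = sqrt(64+49) = sqrt(113) = 10.6301
|z^3| = |z|^3 = (sqrt(113))^3 = 113*sqrt(113)

|z^3| = 113*sqrt(113) ≈ 1201.2065


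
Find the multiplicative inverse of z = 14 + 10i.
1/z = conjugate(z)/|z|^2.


|z|^2 = 196+100 = 296
1/z = (14 - 10i)/296

1/z = 0.0473 - 0.0338i


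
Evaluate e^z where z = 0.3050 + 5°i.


e^0.3050 = 1.35663
cos(5°) = 0.9962
sin(5°) = 0.08716
Real = 1.35663*0.9962 = 1.3515
Imag = 1.35663*0.08716 = 0.1182

1.3515 + 0.1182i


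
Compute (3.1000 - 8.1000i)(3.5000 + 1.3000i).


Real = 3.1*3.5 - (-8.1)*1.3 = 10.85 - (-10.53) = 21.38
Imag = 3.1*1.3 + 3.5*(-8.1) = 4.03 - (28.35) = -24.32

21.3800 - 24.3200i


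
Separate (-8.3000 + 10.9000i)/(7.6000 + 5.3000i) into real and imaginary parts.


Multiply by conjugate: (-8.3000 + 10.9000i)(7.6000 - 5.3000i) / (7.6^2 + 5.3^2)
Numerator real = -8.3*7.6 + 10.9*5.3 = -5.31
Numerator imag = 10.9*7.6 - (-8.3)*5.3 = 126.83
Denominator = 85.85
Re(z) = -5.31/85.85 = -0.0619
Im(z) = 126.83/85.85 = 1.4773

Re(z) = -0.0619, Im(z) = 1.4773


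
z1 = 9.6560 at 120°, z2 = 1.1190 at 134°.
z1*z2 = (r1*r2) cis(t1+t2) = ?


r = 9.6560 * 1.1190 = 10.8051
theta = 120° + 134° = 254° = 254° (mod 360)

10.8051 cis(254°)


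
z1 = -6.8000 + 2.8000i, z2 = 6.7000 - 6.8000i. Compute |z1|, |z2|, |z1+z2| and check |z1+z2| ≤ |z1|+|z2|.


|z1| = sqrt((-6.8)^2 + 2.8^2) = sqrt(54.08) = 7.3539
|z2| = sqrt(6.7^2 + (-6.8)^2) = sqrt(91.13) = 9.5462
z1+z2 = -0.1000 - 4.0000i
|z1+z2| = sqrt(16.01) = 4.0012
|z1|+|z2| = 7.3539 + 9.5462 = 16.9001

|z1+z2| = 4.0012 ≤ |z1|+|z2| = 16.9001 (verified)


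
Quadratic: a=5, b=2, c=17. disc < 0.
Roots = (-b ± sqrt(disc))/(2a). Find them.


disc = 2^2 - 4*5*17 = 4 - 340 = -336
sqrt(|disc|) = sqrt(336) = 18.3303
Real part = -2/(2*5) = -0.2000
Imag part = 18.3303/(2*5) = 1.8330

-0.2000 ± 1.8330i


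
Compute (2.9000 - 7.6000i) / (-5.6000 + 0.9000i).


Conjugate of z2 = -5.6000 - 0.9000i
Numerator: (2.9000 - 7.6000i)(-5.6000 - 0.9000i) = -23.0800 + 39.9500i
Denominator: (-5.6)^2 + 0.9^2 = 32.17
Result = (-23.0800 + 39.9500i)/32.17

-0.7174 + 1.2418i


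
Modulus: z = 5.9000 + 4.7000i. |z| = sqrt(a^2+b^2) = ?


|z| = sqrt(5.9^2 + 4.7^2) = sqrt(34.81 + 22.09) = sqrt(56.9) = 7.5432

|z| = 7.5432


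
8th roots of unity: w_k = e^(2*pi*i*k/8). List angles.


The 8th roots of unity are cis(360k/8°) for k=0..7
Angle step = 360/8 = 45°
Primitive root: cis(45°)
Primitive root = 0.7071 + 0.7071i

8 roots at angles: 0°, 45°, 90°, 135°, 180°, 225°, 270°, 315°


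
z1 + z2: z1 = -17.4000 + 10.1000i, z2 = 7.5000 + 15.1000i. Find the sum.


Real: -17.4 + 7.5 = -9.9
Imag: 10.1 + 15.1 = 25.2

-9.9000 + 25.2000i


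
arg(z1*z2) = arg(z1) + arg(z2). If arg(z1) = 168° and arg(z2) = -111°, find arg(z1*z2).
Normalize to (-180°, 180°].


arg(z1*z2) = 168° - 111° = 57°
Normalized to (-180°, 180°]: 57°

57°


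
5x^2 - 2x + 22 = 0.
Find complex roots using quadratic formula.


disc = (-2)^2 - 4*5*22 = 4 - 440 = -436
sqrt(|disc|) = sqrt(436) = 20.8806
Real part = 2/(2*5) = 0.2000
Imag part = 20.8806/(2*5) = 2.0881

0.2000 ± 2.0881i


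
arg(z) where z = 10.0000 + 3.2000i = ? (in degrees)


Re = 10, Im = 3.2
arg = atan2(3.2, 10) = 17.7447 degrees

arg(z) = 17.7447 degrees


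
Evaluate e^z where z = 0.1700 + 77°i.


e^0.1700 = 1.1853
cos(77°) = 0.22495
sin(77°) = 0.97437
Real = 1.1853*0.22495 = 0.2666
Imag = 1.1853*0.97437 = 1.1549

0.2666 + 1.1549i


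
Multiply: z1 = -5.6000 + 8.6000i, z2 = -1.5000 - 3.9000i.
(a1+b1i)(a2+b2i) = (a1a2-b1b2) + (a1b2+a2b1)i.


Real = -5.6*(-1.5) - 8.6*(-3.9) = 8.4 - (-33.54) = 41.94
Imag = -5.6*(-3.9) - (1.5)*8.6 = 21.84 - (12.9) = 8.94

41.9400 + 8.9400i


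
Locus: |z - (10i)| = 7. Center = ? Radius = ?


|z - z0| = r is a circle with center z0 and radius r.
Center = (0, 10), radius = 7

Circle with center (0, 10) and radius 7


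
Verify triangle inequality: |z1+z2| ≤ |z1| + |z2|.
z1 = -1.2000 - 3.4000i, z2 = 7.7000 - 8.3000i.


|z1| = sqrt((-1.2)^2 + (-3.4)^2) = sqrt(13) = 3.6056
|z2| = sqrt(7.7^2 + (-8.3)^2) = sqrt(128.18) = 11.3217
z1+z2 = 6.5000 - 11.7000i
|z1+z2| = sqrt(179.14) = 13.3843
|z1|+|z2| = 3.6056 + 11.3217 = 14.9273

|z1+z2| = 13.3843 ≤ |z1|+|z2| = 14.9273 (verified)


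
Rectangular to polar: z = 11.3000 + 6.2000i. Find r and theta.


r = sqrt(127.69+38.44) = sqrt(166.13) = 12.8891
theta = atan2(6.2, 11.3) = 28.7524 degrees

r = 12.8891, theta = 28.7524 degrees


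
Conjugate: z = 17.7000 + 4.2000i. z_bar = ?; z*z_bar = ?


z_bar = 17.7000 - 4.2000i
z*z_bar = 17.7^2 + 4.2^2 = 313.29 + 17.64 = 330.93

z_bar = 17.7000 - 4.2000i, z*z_bar = 330.93


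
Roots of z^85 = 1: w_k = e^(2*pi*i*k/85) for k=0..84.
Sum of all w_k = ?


The sum of all 85th roots of unity is 0.
Geometric series: (1 - w^85)/(1 - w) = (1-1)/(1-w) = 0 since w^85 = 1, w ≠ 1.
Alternatively: coefficient of z^84 in z^85 - 1 is 0.

0


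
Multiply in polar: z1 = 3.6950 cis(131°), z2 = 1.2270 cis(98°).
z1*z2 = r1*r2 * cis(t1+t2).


r = 3.6950 * 1.2270 = 4.5338
theta = 131° + 98° = 229° = 229° (mod 360)

4.5338 cis(229°)


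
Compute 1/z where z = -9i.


|z|^2 = 0+81 = 81
1/z = (0 + 9i)/81

1/z = 0 + 0.1111i


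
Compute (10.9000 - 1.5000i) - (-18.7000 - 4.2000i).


Real: 10.9 + 18.7 = 29.6
Imag: -1.5 + 4.2 = 2.7

29.6000 + 2.7000i


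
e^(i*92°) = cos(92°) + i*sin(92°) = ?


cos(92°) = -0.0349
sin(92°) = 0.9994

e^(i*92°) = -0.0349 + 0.9994i


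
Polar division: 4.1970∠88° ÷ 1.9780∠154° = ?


r = 4.1970 / 1.9780 = 2.1218
theta = 88° - 154° = -66° = 294° (mod 360)

2.1218 cis(294°)


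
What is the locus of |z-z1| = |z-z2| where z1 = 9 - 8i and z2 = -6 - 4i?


Equal distances means the locus is the perpendicular bisector of z1 and z2.
Midpoint = ((9+(-6))/2, (-8+(-4))/2) = (1.5000, -6.0000)

Perpendicular bisector through (1.5000, -6.0000)


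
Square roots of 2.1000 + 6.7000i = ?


|z| = sqrt(4.41+44.89) = 7.0214
sqrt((|z|+a)/2) = sqrt((7.0214+2.1)/2) = sqrt(4.5607) = 2.1356
sqrt((|z|-a)/2) = sqrt((7.0214-2.1)/2) = sqrt(2.4607) = 1.5687

±(2.1356 + 1.5687i) i.e. 2.1356 + 1.5687i and -2.1356 - 1.5687i


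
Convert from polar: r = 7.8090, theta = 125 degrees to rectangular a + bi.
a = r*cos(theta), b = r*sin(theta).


a = 7.8090*cos(125°) = 7.8090*(-0.57358) = -4.4791
b = 7.8090*sin(125°) = 7.8090*0.819152 = 6.3968

-4.4791 + 6.3968i


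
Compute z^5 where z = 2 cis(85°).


r^5 = 2^5 = 32
n*theta = 5*85° = 425° = 65° (mod 360)
a = 32*cos(65°) = 13.5238
b = 32*sin(65°) = 29.0018

32 cis(65°) = 13.5238 + 29.0018i


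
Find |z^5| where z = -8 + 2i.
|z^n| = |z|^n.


|z| = sqrt(64+4) = sqrt(68) = 8.2462
|z^5| = |z|^5 = (sqrt(68))^5 = 68^2 * sqrt(68) = 4624*sqrt(68)

|z^5| = 4624*sqrt(68) ≈ 38130.4808


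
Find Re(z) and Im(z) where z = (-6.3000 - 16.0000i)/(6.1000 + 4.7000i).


Multiply by conjugate: (-6.3000 - 16.0000i)(6.1000 - 4.7000i) / (6.1^2 + 4.7^2)
Numerator real = -6.3*6.1 - (16)*4.7 = -113.63
Numerator imag = -16*6.1 - (-6.3)*4.7 = -67.99
Denominator = 59.3
Re(z) = -113.63/59.3 = -1.9162
Im(z) = -67.99/59.3 = -1.1465

Re(z) = -1.9162, Im(z) = -1.1465


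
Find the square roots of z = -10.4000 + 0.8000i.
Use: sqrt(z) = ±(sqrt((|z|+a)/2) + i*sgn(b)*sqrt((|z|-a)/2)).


|z| = sqrt(108.16+0.64) = 10.4307
sqrt((|z|+a)/2) = sqrt((10.4307+(-10.4))/2) = sqrt(0.0154) = 0.1239
sqrt((|z|-a)/2) = sqrt((10.4307-(-10.4))/2) = sqrt(10.4154) = 3.2273

±(0.1239 + 3.2273i) i.e. 0.1239 + 3.2273i and -0.1239 - 3.2273i


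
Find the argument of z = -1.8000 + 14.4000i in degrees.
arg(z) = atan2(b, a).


Re = -1.8, Im = 14.4
arg = atan2(14.4, -1.8) = 97.1250 degrees

arg(z) = 97.1250 degrees


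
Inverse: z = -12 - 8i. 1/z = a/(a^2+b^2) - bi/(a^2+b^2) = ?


|z|^2 = 144+64 = 208
1/z = (-12 + 8i)/208

1/z = -0.0577 + 0.0385i


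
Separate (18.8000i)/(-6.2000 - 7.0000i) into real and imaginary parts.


Multiply by conjugate: (18.8000i)(-6.2000 + 7.0000i) / ((-6.2)^2 + (-7)^2)
Numerator real = 0*(-6.2) + 18.8*(-7) = -131.6
Numerator imag = 18.8*(-6.2) - 0*(-7) = -116.56
Denominator = 87.44
Re(z) = -131.6/87.44 = -1.5050
Im(z) = -116.56/87.44 = -1.3330

Re(z) = -1.5050, Im(z) = -1.3330


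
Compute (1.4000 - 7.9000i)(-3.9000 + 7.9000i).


Real = 1.4*(-3.9) - (-7.9)*7.9 = -5.46 - (-62.41) = 56.95
Imag = 1.4*7.9 - (3.9)*(-7.9) = 11.06 + 30.81 = 41.87

56.9500 + 41.8700i


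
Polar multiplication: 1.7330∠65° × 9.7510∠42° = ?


r = 1.7330 * 9.7510 = 16.8985
theta = 65° + 42° = 107° = 107° (mod 360)

16.8985 cis(107°)


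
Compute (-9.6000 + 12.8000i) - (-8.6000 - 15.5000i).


Real: -9.6 + 8.6 = -1
Imag: 12.8 + 15.5 = 28.3

-1.0000 + 28.3000i


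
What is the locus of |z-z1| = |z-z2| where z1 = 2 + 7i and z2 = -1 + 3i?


Equal distances means the locus is the perpendicular bisector of z1 and z2.
Midpoint = ((2+(-1))/2, (7+3)/2) = (0.5000, 5.0000)

Perpendicular bisector through (0.5000, 5.0000)


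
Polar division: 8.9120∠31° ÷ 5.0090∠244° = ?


r = 8.9120 / 5.0090 = 1.7792
theta = 31° - 244° = -213° = 147° (mod 360)

1.7792 cis(147°)


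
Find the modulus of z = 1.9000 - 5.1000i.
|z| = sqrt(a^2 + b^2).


|z| = sqrt(1.9^2 + (-5.1)^2) = sqrt(3.61 + 26.01) = sqrt(29.62) = 5.4424

|z| = 5.4424


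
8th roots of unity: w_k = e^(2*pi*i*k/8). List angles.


The 8th roots of unity are cis(360k/8°) for k=0..7
Angle step = 360/8 = 45°
Primitive root: cis(45°)
Primitive root = 0.7071 + 0.7071i

8 roots at angles: 0°, 45°, 90°, 135°, 180°, 225°, 270°, 315°


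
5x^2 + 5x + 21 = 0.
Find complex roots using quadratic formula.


disc = 5^2 - 4*5*21 = 25 - 420 = -395
sqrt(|disc|) = sqrt(395) = 19.8746
Real part = -5/(2*5) = -0.5000
Imag part = 19.8746/(2*5) = 1.9875

-0.5000 ± 1.9875i


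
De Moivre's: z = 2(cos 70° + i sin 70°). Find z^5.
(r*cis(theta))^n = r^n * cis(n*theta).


r^5 = 2^5 = 32
n*theta = 5*70° = 350° = 350° (mod 360)
a = 32*cos(350°) = 31.5138
b = 32*sin(350°) = -5.5567

32 cis(350°) = 31.5138 - 5.5567i


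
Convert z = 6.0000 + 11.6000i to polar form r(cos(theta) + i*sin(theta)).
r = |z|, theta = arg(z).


r = sqrt(36+134.56) = sqrt(170.56) = 13.0599
theta = atan2(11.6, 6) = 62.6501 degrees

r = 13.0599, theta = 62.6501 degrees


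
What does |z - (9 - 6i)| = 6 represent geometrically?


|z - z0| = r is a circle with center z0 and radius r.
Center = (9, -6), radius = 6

Circle with center (9, -6) and radius 6


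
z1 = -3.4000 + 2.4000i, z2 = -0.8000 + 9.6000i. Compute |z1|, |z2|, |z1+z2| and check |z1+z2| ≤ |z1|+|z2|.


|z1| = sqrt((-3.4)^2 + 2.4^2) = sqrt(17.32) = 4.1617
|z2| = sqrt((-0.8)^2 + 9.6^2) = sqrt(92.8) = 9.6333
z1+z2 = -4.2000 + 12.0000i
|z1+z2| = sqrt(161.64) = 12.7138
|z1|+|z2| = 4.1617 + 9.6333 = 13.7950

|z1+z2| = 12.7138 ≤ |z1|+|z2| = 13.7950 (verified)


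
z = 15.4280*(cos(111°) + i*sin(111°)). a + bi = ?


a = 15.4280*cos(111°) = 15.4280*(-0.35837) = -5.5289
b = 15.4280*sin(111°) = 15.4280*0.93358 = 14.4033

-5.5289 + 14.4033i


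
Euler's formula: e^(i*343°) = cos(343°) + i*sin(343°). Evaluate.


cos(343°) = 0.9563
sin(343°) = -0.2924

e^(i*343°) = 0.9563 - 0.2924i


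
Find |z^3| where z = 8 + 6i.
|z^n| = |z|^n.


|z| = sqrt(64+36) = sqrt(100) = 10
|z^3| = |z|^3 = 10^3 = 1000

|z^3| = 1000


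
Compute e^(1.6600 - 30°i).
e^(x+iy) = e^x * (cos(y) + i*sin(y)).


e^1.6600 = 5.2593
cos(-30°) = 0.86603
sin(-30°) = -0.5
Real = 5.2593*0.86603 = 4.5547
Imag = 5.2593*(-0.5) = -2.6297

4.5547 - 2.6297i


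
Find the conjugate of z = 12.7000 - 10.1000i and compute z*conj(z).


z_bar = 12.7000 + 10.1000i
z*z_bar = 12.7^2 + (-10.1)^2 = 161.29 + 102.01 = 263.3

z_bar = 12.7000 + 10.1000i, z*z_bar = 263.3


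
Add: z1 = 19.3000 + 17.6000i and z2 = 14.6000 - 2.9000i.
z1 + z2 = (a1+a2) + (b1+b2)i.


Real: 19.3 + 14.6 = 33.9
Imag: 17.6 - 2.9 = 14.7

33.9000 + 14.7000i


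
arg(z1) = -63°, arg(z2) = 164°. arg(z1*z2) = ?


arg(z1*z2) = -63° + 164° = 101°
Normalized to (-180°, 180°]: 101°

101°


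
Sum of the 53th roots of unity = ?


The sum of all 53th roots of unity is 0.
Geometric series: (1 - w^53)/(1 - w) = (1-1)/(1-w) = 0 since w^53 = 1, w ≠ 1.
Alternatively: coefficient of z^52 in z^53 - 1 is 0.

0


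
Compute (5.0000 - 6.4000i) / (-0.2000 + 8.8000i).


Conjugate of z2 = -0.2000 - 8.8000i
Numerator: (5.0000 - 6.4000i)(-0.2000 - 8.8000i) = -57.3200 - 42.7200i
Denominator: (-0.2)^2 + 8.8^2 = 77.48
Result = (-57.3200 - 42.7200i)/77.48

-0.7398 - 0.5514i


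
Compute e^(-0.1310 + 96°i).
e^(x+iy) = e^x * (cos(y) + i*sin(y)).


e^-0.1310 = 0.8772
cos(96°) = -0.1045
sin(96°) = 0.9945
Real = 0.8772*(-0.1045) = -0.0917
Imag = 0.8772*0.9945 = 0.8724

-0.0917 + 0.8724i


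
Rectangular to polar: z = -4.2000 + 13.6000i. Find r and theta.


r = sqrt(17.64+184.96) = sqrt(202.6) = 14.2338
theta = atan2(13.6, -4.2) = 107.1619 degrees

r = 14.2338, theta = 107.1619 degrees


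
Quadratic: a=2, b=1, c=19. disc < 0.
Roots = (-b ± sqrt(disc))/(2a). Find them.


disc = 1^2 - 4*2*19 = 1 - 152 = -151
sqrt(|disc|) = sqrt(151) = 12.2882
Real part = -1/(2*2) = -0.2500
Imag part = 12.2882/(2*2) = 3.0721

-0.2500 ± 3.0721i


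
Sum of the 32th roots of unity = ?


The sum of all 32th roots of unity is 0.
Geometric series: (1 - w^32)/(1 - w) = (1-1)/(1-w) = 0 since w^32 = 1, w ≠ 1.
Alternatively: coefficient of z^31 in z^32 - 1 is 0.

0


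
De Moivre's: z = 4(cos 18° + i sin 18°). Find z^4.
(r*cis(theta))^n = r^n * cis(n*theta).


r^4 = 4^4 = 256
n*theta = 4*18° = 72° = 72° (mod 360)
a = 256*cos(72°) = 79.1084
b = 256*sin(72°) = 243.4705

256 cis(72°) = 79.1084 + 243.4705i


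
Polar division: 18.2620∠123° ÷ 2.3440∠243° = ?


r = 18.2620 / 2.3440 = 7.7910
theta = 123° - 243° = -120° = 240° (mod 360)

7.7910 cis(240°)


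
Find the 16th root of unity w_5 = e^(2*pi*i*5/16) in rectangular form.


Angle = 360*5/16 = 112.5°
a = cos(112.5°) = -0.3827
b = sin(112.5°) = 0.9239

-0.3827 + 0.9239i


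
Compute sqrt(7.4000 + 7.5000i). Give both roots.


|z| = sqrt(54.76+56.25) = 10.5361
sqrt((|z|+a)/2) = sqrt((10.5361+7.4)/2) = sqrt(8.9681) = 2.9947
sqrt((|z|-a)/2) = sqrt((10.5361-7.4)/2) = sqrt(1.5681) = 1.2522

±(2.9947 + 1.2522i) i.e. 2.9947 + 1.2522i and -2.9947 - 1.2522i


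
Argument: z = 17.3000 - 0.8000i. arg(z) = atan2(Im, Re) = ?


Re = 17.3, Im = -0.8
arg = atan2(-0.8, 17.3) = -2.6476 degrees

arg(z) = -2.6476 degrees


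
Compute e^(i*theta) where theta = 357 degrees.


cos(357°) = 0.9986
sin(357°) = -0.0523

e^(i*357°) = 0.9986 - 0.0523i


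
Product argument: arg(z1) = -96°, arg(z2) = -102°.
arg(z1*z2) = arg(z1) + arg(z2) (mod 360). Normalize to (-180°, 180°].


arg(z1*z2) = -96° - 102° = -198°
Normalized to (-180°, 180°]: 162°

162°


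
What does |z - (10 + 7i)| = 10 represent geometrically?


|z - z0| = r is a circle with center z0 and radius r.
Center = (10, 7), radius = 10

Circle with center (10, 7) and radius 10


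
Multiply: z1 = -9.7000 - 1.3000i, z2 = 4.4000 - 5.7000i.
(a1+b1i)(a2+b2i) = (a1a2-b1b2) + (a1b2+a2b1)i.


Real = -9.7*4.4 - (-1.3)*(-5.7) = -42.68 - 7.41 = -50.09
Imag = -9.7*(-5.7) + 4.4*(-1.3) = 55.29 - (5.72) = 49.57

-50.0900 + 49.5700i


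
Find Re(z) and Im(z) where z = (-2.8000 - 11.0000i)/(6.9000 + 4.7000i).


Multiply by conjugate: (-2.8000 - 11.0000i)(6.9000 - 4.7000i) / (6.9^2 + 4.7^2)
Numerator real = -2.8*6.9 - (11)*4.7 = -71.02
Numerator imag = -11*6.9 - (-2.8)*4.7 = -62.74
Denominator = 69.7
Re(z) = -71.02/69.7 = -1.0189
Im(z) = -62.74/69.7 = -0.9001

Re(z) = -1.0189, Im(z) = -0.9001


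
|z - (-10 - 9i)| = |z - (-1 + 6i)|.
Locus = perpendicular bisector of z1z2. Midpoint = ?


Equal distances means the locus is the perpendicular bisector of z1 and z2.
Midpoint = ((-10+(-1))/2, (-9+6)/2) = (-5.5000, -1.5000)

Perpendicular bisector through (-5.5000, -1.5000)


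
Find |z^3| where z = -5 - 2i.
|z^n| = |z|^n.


|z| = sqrt(25+4) = sqrt(29) = 5.3852
|z^3| = |z|^3 = (sqrt(29))^3 = 29*sqrt(29)

|z^3| = 29*sqrt(29) ≈ 156.1698


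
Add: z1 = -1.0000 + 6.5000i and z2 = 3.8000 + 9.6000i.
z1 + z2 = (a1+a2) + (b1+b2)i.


Real: -1 + 3.8 = 2.8
Imag: 6.5 + 9.6 = 16.1

2.8000 + 16.1000i


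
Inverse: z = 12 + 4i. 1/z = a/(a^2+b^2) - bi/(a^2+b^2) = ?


|z|^2 = 144+16 = 160
1/z = (12 - 4i)/160

1/z = 0.0750 - 0.0250i


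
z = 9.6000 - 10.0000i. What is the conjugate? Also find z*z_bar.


z_bar = 9.6000 + 10.0000i
z*z_bar = 9.6^2 + (-10)^2 = 92.16 + 100 = 192.16

z_bar = 9.6000 + 10.0000i, z*z_bar = 192.16


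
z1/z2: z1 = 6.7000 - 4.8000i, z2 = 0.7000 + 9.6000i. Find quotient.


Conjugate of z2 = 0.7000 - 9.6000i
Numerator: (6.7000 - 4.8000i)(0.7000 - 9.6000i) = -41.3900 - 67.6800i
Denominator: 0.7^2 + 9.6^2 = 92.65
Result = (-41.3900 - 67.6800i)/92.65

-0.4467 - 0.7305i


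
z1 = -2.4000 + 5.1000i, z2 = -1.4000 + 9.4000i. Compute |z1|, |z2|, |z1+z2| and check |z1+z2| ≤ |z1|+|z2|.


|z1| = sqrt((-2.4)^2 + 5.1^2) = sqrt(31.77) = 5.6365
|z2| = sqrt((-1.4)^2 + 9.4^2) = sqrt(90.32) = 9.5037
z1+z2 = -3.8000 + 14.5000i
|z1+z2| = sqrt(224.69) = 14.9897
|z1|+|z2| = 5.6365 + 9.5037 = 15.1402

|z1+z2| = 14.9897 ≤ |z1|+|z2| = 15.1402 (verified)


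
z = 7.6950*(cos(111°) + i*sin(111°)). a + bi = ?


a = 7.6950*cos(111°) = 7.6950*(-0.358368) = -2.7576
b = 7.6950*sin(111°) = 7.6950*0.93358 = 7.1839

-2.7576 + 7.1839i


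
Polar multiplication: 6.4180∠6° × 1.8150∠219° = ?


r = 6.4180 * 1.8150 = 11.6487
theta = 6° + 219° = 225° = 225° (mod 360)

11.6487 cis(225°)


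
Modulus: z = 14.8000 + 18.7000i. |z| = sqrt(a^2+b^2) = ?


|z| = sqrt(14.8^2 + 18.7^2) = sqrt(219.04 + 349.69) = sqrt(568.73) = 23.8481

|z| = 23.8481


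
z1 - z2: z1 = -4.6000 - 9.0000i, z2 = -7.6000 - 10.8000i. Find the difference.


Real: -4.6 + 7.6 = 3
Imag: -9 + 10.8 = 1.8

3.0000 + 1.8000i


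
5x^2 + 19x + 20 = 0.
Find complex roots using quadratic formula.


disc = 19^2 - 4*5*20 = 361 - 400 = -39
sqrt(|disc|) = sqrt(39) = 6.2450
Real part = -19/(2*5) = -1.9000
Imag part = 6.2450/(2*5) = 0.6245

-1.9000 ± 0.6245i


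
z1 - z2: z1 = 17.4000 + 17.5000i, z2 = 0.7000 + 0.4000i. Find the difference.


Real: 17.4 - 0.7 = 16.7
Imag: 17.5 - 0.4 = 17.1

16.7000 + 17.1000i


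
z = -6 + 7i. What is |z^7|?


|z| = sqrt(36+49) = sqrt(85) = 9.2195
|z^7| = |z|^7 = (sqrt(85))^7 = 85^3 * sqrt(85) = 614125*sqrt(85)

|z^7| = 614125*sqrt(85) ≈ 5661952.7398


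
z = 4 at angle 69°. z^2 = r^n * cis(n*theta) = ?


r^2 = 4^2 = 16
n*theta = 2*69° = 138° = 138° (mod 360)
a = 16*cos(138°) = -11.8903
b = 16*sin(138°) = 10.7061

16 cis(138°) = -11.8903 + 10.7061i


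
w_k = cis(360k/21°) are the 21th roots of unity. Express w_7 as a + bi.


Angle = 360*7/21 = 120°
a = cos(120°) = -0.5000
b = sin(120°) = 0.8660

-0.5000 + 0.8660i


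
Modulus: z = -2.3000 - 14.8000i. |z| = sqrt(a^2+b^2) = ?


|z| = sqrt((-2.3)^2 + (-14.8)^2) = sqrt(5.29 + 219.04) = sqrt(224.33) = 14.9777

|z| = 14.9777


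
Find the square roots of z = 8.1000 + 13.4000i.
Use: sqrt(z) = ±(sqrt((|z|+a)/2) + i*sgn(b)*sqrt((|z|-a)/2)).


|z| = sqrt(65.61+179.56) = 15.6579
sqrt((|z|+a)/2) = sqrt((15.6579+8.1)/2) = sqrt(11.8790) = 3.4466
sqrt((|z|-a)/2) = sqrt((15.6579-8.1)/2) = sqrt(3.7790) = 1.9440

±(3.4466 + 1.9440i) i.e. 3.4466 + 1.9440i and -3.4466 - 1.9440i


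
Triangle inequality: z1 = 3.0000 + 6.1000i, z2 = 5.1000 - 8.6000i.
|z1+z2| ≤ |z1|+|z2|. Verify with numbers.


|z1| = sqrt(3^2 + 6.1^2) = sqrt(46.21) = 6.7978
|z2| = sqrt(5.1^2 + (-8.6)^2) = sqrt(99.97) = 9.9985
z1+z2 = 8.1000 - 2.5000i
|z1+z2| = sqrt(71.86) = 8.4770
|z1|+|z2| = 6.7978 + 9.9985 = 16.7963

|z1+z2| = 8.4770 ≤ |z1|+|z2| = 16.7963 (verified)


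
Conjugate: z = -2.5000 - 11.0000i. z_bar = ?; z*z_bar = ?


z_bar = -2.5000 + 11.0000i
z*z_bar = (-2.5)^2 + (-11)^2 = 6.25 + 121 = 127.25

z_bar = -2.5000 + 11.0000i, z*z_bar = 127.25


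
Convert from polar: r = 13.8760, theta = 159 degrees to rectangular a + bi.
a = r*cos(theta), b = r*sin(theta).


a = 13.8760*cos(159°) = 13.8760*(-0.93358) = -12.9544
b = 13.8760*sin(159°) = 13.8760*0.35837 = 4.9727

-12.9544 + 4.9727i


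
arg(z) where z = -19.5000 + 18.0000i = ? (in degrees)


Re = -19.5, Im = 18
arg = atan2(18, -19.5) = 137.2906 degrees

arg(z) = 137.2906 degrees


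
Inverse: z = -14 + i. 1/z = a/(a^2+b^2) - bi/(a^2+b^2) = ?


|z|^2 = 196+1 = 197
1/z = (-14 - 1i)/197

1/z = -0.0711 - 0.0051i


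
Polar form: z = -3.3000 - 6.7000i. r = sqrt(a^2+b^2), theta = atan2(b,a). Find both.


r = sqrt(10.89+44.89) = sqrt(55.78) = 7.4686
theta = atan2(-6.7, -3.3) = -116.2220 degrees

r = 7.4686, theta = -116.2220 degrees


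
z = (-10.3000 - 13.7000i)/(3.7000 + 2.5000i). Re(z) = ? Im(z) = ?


Multiply by conjugate: (-10.3000 - 13.7000i)(3.7000 - 2.5000i) / (3.7^2 + 2.5^2)
Numerator real = -10.3*3.7 - (13.7)*2.5 = -72.36
Numerator imag = -13.7*3.7 - (-10.3)*2.5 = -24.94
Denominator = 19.94
Re(z) = -72.36/19.94 = -3.6289
Im(z) = -24.94/19.94 = -1.2508

Re(z) = -3.6289, Im(z) = -1.2508


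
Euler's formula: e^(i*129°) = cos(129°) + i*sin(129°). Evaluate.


cos(129°) = -0.6293
sin(129°) = 0.7771

e^(i*129°) = -0.6293 + 0.7771i


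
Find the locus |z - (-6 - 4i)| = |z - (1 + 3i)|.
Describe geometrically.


Equal distances means the locus is the perpendicular bisector of z1 and z2.
Midpoint = ((-6+1)/2, (-4+3)/2) = (-2.5000, -0.5000)

Perpendicular bisector through (-2.5000, -0.5000)


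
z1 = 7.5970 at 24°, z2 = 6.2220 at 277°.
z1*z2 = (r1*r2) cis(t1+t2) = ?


r = 7.5970 * 6.2220 = 47.2685
theta = 24° + 277° = 301° = 301° (mod 360)

47.2685 cis(301°)


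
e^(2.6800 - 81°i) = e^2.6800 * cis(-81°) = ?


e^2.6800 = 14.5851
cos(-81°) = 0.156434
sin(-81°) = -0.987688
Real = 14.5851*0.156434 = 2.2816
Imag = 14.5851*(-0.987688) = -14.4055

2.2816 - 14.4055i


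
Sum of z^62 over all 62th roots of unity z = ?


The roots are w_k = w^k with w = e^(2*pi*i/62), and (w^k)^62 = (w^62)^k.
So S = 1 + u + u^2 + ... + u^(61) with u = w^62.
62 = 1*62 + 0, so 62 is a multiple of 62 and u = (w^62)^1 = 1.
Every one of the 62 terms equals 1: S = 62

S = 62


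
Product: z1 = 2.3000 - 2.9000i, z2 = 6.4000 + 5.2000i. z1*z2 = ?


Real = 2.3*6.4 - (-2.9)*5.2 = 14.72 - (-15.08) = 29.8
Imag = 2.3*5.2 + 6.4*(-2.9) = 11.96 - (18.56) = -6.6

29.8000 - 6.6000i


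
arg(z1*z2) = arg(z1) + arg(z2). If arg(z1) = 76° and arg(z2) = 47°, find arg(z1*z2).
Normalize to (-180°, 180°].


arg(z1*z2) = 76° + 47° = 123°
Normalized to (-180°, 180°]: 123°

123°


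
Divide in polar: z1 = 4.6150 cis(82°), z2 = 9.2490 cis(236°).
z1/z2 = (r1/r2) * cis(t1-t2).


r = 4.6150 / 9.2490 = 0.4990
theta = 82° - 236° = -154° = 206° (mod 360)

0.4990 cis(206°)


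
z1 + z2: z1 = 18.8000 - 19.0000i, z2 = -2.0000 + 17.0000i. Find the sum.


Real: 18.8 - 2 = 16.8
Imag: -19 + 17 = -2

16.8000 - 2.0000i


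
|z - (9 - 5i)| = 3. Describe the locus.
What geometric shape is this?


|z - z0| = r is a circle with center z0 and radius r.
Center = (9, -5), radius = 3

Circle with center (9, -5) and radius 3


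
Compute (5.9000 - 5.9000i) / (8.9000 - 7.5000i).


Conjugate of z2 = 8.9000 + 7.5000i
Numerator: (5.9000 - 5.9000i)(8.9000 + 7.5000i) = 96.7600 - 8.2600i
Denominator: 8.9^2 + (-7.5)^2 = 135.46
Result = (96.7600 - 8.2600i)/135.46

0.7143 - 0.0610i


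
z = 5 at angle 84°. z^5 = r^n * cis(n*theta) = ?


r^5 = 5^5 = 3125
n*theta = 5*84° = 420° = 60° (mod 360)
a = 3125*cos(60°) = 1562.5000
b = 3125*sin(60°) = 2706.3294

3125 cis(60°) = 1562.5000 + 2706.3294i


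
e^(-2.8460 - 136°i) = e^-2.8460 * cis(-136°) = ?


e^-2.8460 = 0.05808
cos(-136°) = -0.7193
sin(-136°) = -0.6947
Real = 0.05808*(-0.7193) = -0.0418
Imag = 0.05808*(-0.6947) = -0.0403

-0.0418 - 0.0403i


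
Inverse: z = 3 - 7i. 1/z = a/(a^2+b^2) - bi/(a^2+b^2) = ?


|z|^2 = 9+49 = 58
1/z = (3 + 7i)/58

1/z = 0.0517 + 0.1207i


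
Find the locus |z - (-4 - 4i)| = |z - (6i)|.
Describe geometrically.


Equal distances means the locus is the perpendicular bisector of z1 and z2.
Midpoint = ((-4+0)/2, (-4+6)/2) = (-2.0000, 1.0000)

Perpendicular bisector through (-2.0000, 1.0000)


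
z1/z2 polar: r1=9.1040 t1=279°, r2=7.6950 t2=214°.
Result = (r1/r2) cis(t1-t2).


r = 9.1040 / 7.6950 = 1.1831
theta = 279° - 214° = 65° = 65° (mod 360)

1.1831 cis(65°)


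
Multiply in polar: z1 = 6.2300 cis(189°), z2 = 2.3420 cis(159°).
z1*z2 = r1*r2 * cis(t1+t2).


r = 6.2300 * 2.3420 = 14.5907
theta = 189° + 159° = 348° = 348° (mod 360)

14.5907 cis(348°)


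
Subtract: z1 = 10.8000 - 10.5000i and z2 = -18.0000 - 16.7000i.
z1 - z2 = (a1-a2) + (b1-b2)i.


Real: 10.8 + 18 = 28.8
Imag: -10.5 + 16.7 = 6.2

28.8000 + 6.2000i


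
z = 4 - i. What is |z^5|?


|z| = sqrt(16+1) = sqrt(17) = 4.1231
|z^5| = |z|^5 = (sqrt(17))^5 = 17^2 * sqrt(17) = 289*sqrt(17)

|z^5| = 289*sqrt(17) ≈ 1191.5775


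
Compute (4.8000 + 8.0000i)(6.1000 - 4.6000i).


Real = 4.8*6.1 - 8*(-4.6) = 29.28 - (-36.8) = 66.08
Imag = 4.8*(-4.6) + 6.1*8 = -22.08 + 48.8 = 26.72

66.0800 + 26.7200i


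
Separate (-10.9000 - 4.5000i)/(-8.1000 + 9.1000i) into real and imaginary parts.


Multiply by conjugate: (-10.9000 - 4.5000i)(-8.1000 - 9.1000i) / ((-8.1)^2 + 9.1^2)
Numerator real = -10.9*(-8.1) - (4.5)*9.1 = 47.34
Numerator imag = -4.5*(-8.1) - (-10.9)*9.1 = 135.64
Denominator = 148.42
Re(z) = 47.34/148.42 = 0.3190
Im(z) = 135.64/148.42 = 0.9139

Re(z) = 0.3190, Im(z) = 0.9139


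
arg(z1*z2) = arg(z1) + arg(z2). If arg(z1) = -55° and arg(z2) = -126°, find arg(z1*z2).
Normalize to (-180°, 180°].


arg(z1*z2) = -55° - 126° = -181°
Normalized to (-180°, 180°]: 179°

179°


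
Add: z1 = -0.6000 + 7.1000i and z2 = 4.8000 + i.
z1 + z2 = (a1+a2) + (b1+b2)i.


Real: -0.6 + 4.8 = 4.2
Imag: 7.1 + 1 = 8.1

4.2000 + 8.1000i


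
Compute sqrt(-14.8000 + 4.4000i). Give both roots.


|z| = sqrt(219.04+19.36) = 15.4402
sqrt((|z|+a)/2) = sqrt((15.4402+(-14.8))/2) = sqrt(0.3201) = 0.5658
sqrt((|z|-a)/2) = sqrt((15.4402-(-14.8))/2) = sqrt(15.1201) = 3.8885

±(0.5658 + 3.8885i) i.e. 0.5658 + 3.8885i and -0.5658 - 3.8885i


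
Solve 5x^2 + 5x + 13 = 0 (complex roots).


disc = 5^2 - 4*5*13 = 25 - 260 = -235
sqrt(|disc|) = sqrt(235) = 15.3297
Real part = -5/(2*5) = -0.5000
Imag part = 15.3297/(2*5) = 1.5330

-0.5000 ± 1.5330i


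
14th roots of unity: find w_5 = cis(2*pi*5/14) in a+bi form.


Angle = 360*5/14 = 128.5714°
a = cos(128.5714°) = -0.6235
b = sin(128.5714°) = 0.7818

-0.6235 + 0.7818i


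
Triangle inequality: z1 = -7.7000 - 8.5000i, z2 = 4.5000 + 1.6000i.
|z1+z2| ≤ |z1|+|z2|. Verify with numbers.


|z1| = sqrt((-7.7)^2 + (-8.5)^2) = sqrt(131.54) = 11.4691
|z2| = sqrt(4.5^2 + 1.6^2) = sqrt(22.81) = 4.7760
z1+z2 = -3.2000 - 6.9000i
|z1+z2| = sqrt(57.85) = 7.6059
|z1|+|z2| = 11.4691 + 4.7760 = 16.2451

|z1+z2| = 7.6059 ≤ |z1|+|z2| = 16.2451 (verified)


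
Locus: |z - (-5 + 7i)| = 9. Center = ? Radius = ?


|z - z0| = r is a circle with center z0 and radius r.
Center = (-5, 7), radius = 9

Circle with center (-5, 7) and radius 9


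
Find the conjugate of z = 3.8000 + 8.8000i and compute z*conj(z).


z_bar = 3.8000 - 8.8000i
z*z_bar = 3.8^2 + 8.8^2 = 14.44 + 77.44 = 91.88

z_bar = 3.8000 - 8.8000i, z*z_bar = 91.88


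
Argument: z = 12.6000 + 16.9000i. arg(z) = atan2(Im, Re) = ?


Re = 12.6, Im = 16.9
arg = atan2(16.9, 12.6) = 53.2932 degrees

arg(z) = 53.2932 degrees


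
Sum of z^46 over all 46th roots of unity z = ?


The roots are w_k = w^k with w = e^(2*pi*i/46), and (w^k)^46 = (w^46)^k.
So S = 1 + u + u^2 + ... + u^(45) with u = w^46.
46 = 1*46 + 0, so 46 is a multiple of 46 and u = (w^46)^1 = 1.
Every one of the 46 terms equals 1: S = 46

S = 46


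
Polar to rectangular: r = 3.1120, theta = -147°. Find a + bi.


a = 3.1120*cos(-147°) = 3.1120*(-0.83867) = -2.6099
b = 3.1120*sin(-147°) = 3.1120*(-0.54464) = -1.6949

-2.6099 - 1.6949i


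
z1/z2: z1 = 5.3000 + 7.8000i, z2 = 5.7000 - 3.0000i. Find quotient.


Conjugate of z2 = 5.7000 + 3.0000i
Numerator: (5.3000 + 7.8000i)(5.7000 + 3.0000i) = 6.8100 + 60.3600i
Denominator: 5.7^2 + (-3)^2 = 41.49
Result = (6.8100 + 60.3600i)/41.49

0.1641 + 1.4548i


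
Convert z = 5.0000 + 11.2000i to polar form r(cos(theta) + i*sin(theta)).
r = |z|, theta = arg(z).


r = sqrt(25+125.44) = sqrt(150.44) = 12.2654
theta = atan2(11.2, 5) = 65.9427 degrees

r = 12.2654, theta = 65.9427 degrees


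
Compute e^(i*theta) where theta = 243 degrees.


cos(243°) = -0.4540
sin(243°) = -0.8910

e^(i*243°) = -0.4540 - 0.8910i


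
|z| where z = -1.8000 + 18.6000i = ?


|z| = sqrt((-1.8)^2 + 18.6^2) = sqrt(3.24 + 345.96) = sqrt(349.2) = 18.6869

|z| = 18.6869


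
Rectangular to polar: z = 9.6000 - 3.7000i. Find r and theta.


r = sqrt(92.16+13.69) = sqrt(105.85) = 10.2883
theta = atan2(-3.7, 9.6) = -21.0775 degrees

r = 10.2883, theta = -21.0775 degrees


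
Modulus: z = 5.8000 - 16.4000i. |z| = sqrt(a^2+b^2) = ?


|z| = sqrt(5.8^2 + (-16.4)^2) = sqrt(33.64 + 268.96) = sqrt(302.6) = 17.3954

|z| = 17.3954


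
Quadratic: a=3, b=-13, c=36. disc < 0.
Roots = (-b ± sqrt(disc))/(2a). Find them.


disc = (-13)^2 - 4*3*36 = 169 - 432 = -263
sqrt(|disc|) = sqrt(263) = 16.2173
Real part = 13/(2*3) = 2.1667
Imag part = 16.2173/(2*3) = 2.7029

2.1667 ± 2.7029i


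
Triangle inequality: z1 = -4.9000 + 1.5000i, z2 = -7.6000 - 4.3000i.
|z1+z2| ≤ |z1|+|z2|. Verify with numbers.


|z1| = sqrt((-4.9)^2 + 1.5^2) = sqrt(26.26) = 5.1245
|z2| = sqrt((-7.6)^2 + (-4.3)^2) = sqrt(76.25) = 8.7321
z1+z2 = -12.5000 - 2.8000i
|z1+z2| = sqrt(164.09) = 12.8098
|z1|+|z2| = 5.1245 + 8.7321 = 13.8566

|z1+z2| = 12.8098 ≤ |z1|+|z2| = 13.8566 (verified)


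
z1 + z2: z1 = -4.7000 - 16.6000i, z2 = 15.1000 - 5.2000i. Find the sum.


Real: -4.7 + 15.1 = 10.4
Imag: -16.6 - 5.2 = -21.8

10.4000 - 21.8000i


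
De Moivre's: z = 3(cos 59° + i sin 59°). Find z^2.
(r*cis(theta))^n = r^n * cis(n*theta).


r^2 = 3^2 = 9
n*theta = 2*59° = 118° = 118° (mod 360)
a = 9*cos(118°) = -4.2252
b = 9*sin(118°) = 7.9465

9 cis(118°) = -4.2252 + 7.9465i


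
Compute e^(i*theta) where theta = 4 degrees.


cos(4°) = 0.9976
sin(4°) = 0.0698

e^(i*4°) = 0.9976 + 0.0698i


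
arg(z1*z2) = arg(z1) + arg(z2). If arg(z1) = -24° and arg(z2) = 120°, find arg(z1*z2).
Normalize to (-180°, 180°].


arg(z1*z2) = -24° + 120° = 96°
Normalized to (-180°, 180°]: 96°

96°


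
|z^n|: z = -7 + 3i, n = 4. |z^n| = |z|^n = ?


|z| = sqrt(49+9) = sqrt(58) = 7.6158
|z^4| = |z|^4 = (sqrt(58))^4 = 58^2 = 3364

|z^4| = 3364


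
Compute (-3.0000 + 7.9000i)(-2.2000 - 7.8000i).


Real = -3*(-2.2) - 7.9*(-7.8) = 6.6 - (-61.62) = 68.22
Imag = -3*(-7.8) - (2.2)*7.9 = 23.4 - (17.38) = 6.02

68.2200 + 6.0200i


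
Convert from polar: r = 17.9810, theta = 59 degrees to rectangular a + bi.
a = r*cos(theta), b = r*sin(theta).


a = 17.9810*cos(59°) = 17.9810*0.51504 = 9.2609
b = 17.9810*sin(59°) = 17.9810*0.857167 = 15.4127

9.2609 + 15.4127i


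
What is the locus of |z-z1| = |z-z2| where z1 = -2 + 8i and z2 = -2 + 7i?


Equal distances means the locus is the perpendicular bisector of z1 and z2.
Midpoint = ((-2+(-2))/2, (8+7)/2) = (-2.0000, 7.5000)

Perpendicular bisector through (-2.0000, 7.5000)


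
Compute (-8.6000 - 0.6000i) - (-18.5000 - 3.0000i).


Real: -8.6 + 18.5 = 9.9
Imag: -0.6 + 3 = 2.4

9.9000 + 2.4000i


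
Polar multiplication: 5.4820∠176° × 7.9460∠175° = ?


r = 5.4820 * 7.9460 = 43.5600
theta = 176° + 175° = 351° = 351° (mod 360)

43.5600 cis(351°)


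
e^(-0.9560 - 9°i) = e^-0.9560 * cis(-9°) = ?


e^-0.9560 = 0.3844
cos(-9°) = 0.9877
sin(-9°) = -0.1564
Real = 0.3844*0.9877 = 0.3797
Imag = 0.3844*(-0.1564) = -0.0601

0.3797 - 0.0601i


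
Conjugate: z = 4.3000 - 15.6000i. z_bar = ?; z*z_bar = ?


z_bar = 4.3000 + 15.6000i
z*z_bar = 4.3^2 + (-15.6)^2 = 18.49 + 243.36 = 261.85

z_bar = 4.3000 + 15.6000i, z*z_bar = 261.85


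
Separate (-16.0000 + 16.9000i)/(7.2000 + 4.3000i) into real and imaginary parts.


Multiply by conjugate: (-16.0000 + 16.9000i)(7.2000 - 4.3000i) / (7.2^2 + 4.3^2)
Numerator real = -16*7.2 + 16.9*4.3 = -42.53
Numerator imag = 16.9*7.2 - (-16)*4.3 = 190.48
Denominator = 70.33
Re(z) = -42.53/70.33 = -0.6047
Im(z) = 190.48/70.33 = 2.7084

Re(z) = -0.6047, Im(z) = 2.7084


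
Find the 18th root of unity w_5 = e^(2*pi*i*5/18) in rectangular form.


Angle = 360*5/18 = 100°
a = cos(100°) = -0.1736
b = sin(100°) = 0.9848

-0.1736 + 0.9848i


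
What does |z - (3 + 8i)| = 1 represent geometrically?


|z - z0| = r is a circle with center z0 and radius r.
Center = (3, 8), radius = 1

Circle with center (3, 8) and radius 1
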